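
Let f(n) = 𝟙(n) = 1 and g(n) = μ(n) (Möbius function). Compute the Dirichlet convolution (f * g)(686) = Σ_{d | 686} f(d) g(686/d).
(𝟙 * μ)(686) = 0

Divisors of 686: [1, 2, 7, 14, 49, 98, 343, 686]. For each d | 686:
  d = 1: 𝟙(1) · μ(686/1) = 1 · 0 = 0
  d = 2: 𝟙(2) · μ(686/2) = 1 · 0 = 0
  d = 7: 𝟙(7) · μ(686/7) = 1 · 0 = 0
  d = 14: 𝟙(14) · μ(686/14) = 1 · 0 = 0
  d = 49: 𝟙(49) · μ(686/49) = 1 · 1 = 1
  d = 98: 𝟙(98) · μ(686/98) = 1 · -1 = -1
  d = 343: 𝟙(343) · μ(686/343) = 1 · -1 = -1
  d = 686: 𝟙(686) · μ(686/686) = 1 · 1 = 1
Summing: (𝟙 * μ)(686) = 0 + 0 + 0 + 0 + 1 + -1 + -1 + 1 = 0.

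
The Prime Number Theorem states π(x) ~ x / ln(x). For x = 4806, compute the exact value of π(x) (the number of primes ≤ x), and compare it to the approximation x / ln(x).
π(4806) = 647;  x/ln(x) ≈ 566.90;  relative error ≈ 12.38%.

Directly count primes up to 4806: π(4806) = 647. The PNT approximation gives 4806/ln(4806) ≈ 4806/8.47762 ≈ 566.90. Relative error (π(x) − x/ln(x)) / π(x) ≈ 12.38%; the approximation is known to undercount slightly (Li(x) is a better estimate).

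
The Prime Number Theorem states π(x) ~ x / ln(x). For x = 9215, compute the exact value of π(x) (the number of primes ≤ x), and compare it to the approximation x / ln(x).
π(9215) = 1142;  x/ln(x) ≈ 1009.47;  relative error ≈ 11.61%.

Directly count primes up to 9215: π(9215) = 1142. The PNT approximation gives 9215/ln(9215) ≈ 9215/9.12859 ≈ 1009.47. Relative error (π(x) − x/ln(x)) / π(x) ≈ 11.61%; the approximation is known to undercount slightly (Li(x) is a better estimate).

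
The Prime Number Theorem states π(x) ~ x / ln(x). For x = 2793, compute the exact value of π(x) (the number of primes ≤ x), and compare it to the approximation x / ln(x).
π(2793) = 406;  x/ln(x) ≈ 351.99;  relative error ≈ 13.30%.

Directly count primes up to 2793: π(2793) = 406. The PNT approximation gives 2793/ln(2793) ≈ 2793/7.93487 ≈ 351.99. Relative error (π(x) − x/ln(x)) / π(x) ≈ 13.30%; the approximation is known to undercount slightly (Li(x) is a better estimate).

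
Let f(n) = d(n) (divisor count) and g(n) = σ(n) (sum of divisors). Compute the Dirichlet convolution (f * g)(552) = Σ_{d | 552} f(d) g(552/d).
(d * σ)(552) = 6552

Divisors of 552: [1, 2, 3, 4, 6, 8, 12, 23, 24, 46, 69, 92, 138, 184, 276, 552]. For each d | 552:
  d = 1: d(1) · σ(552/1) = 1 · 1440 = 1440
  d = 2: d(2) · σ(552/2) = 2 · 672 = 1344
  d = 3: d(3) · σ(552/3) = 2 · 360 = 720
  d = 4: d(4) · σ(552/4) = 3 · 288 = 864
  d = 6: d(6) · σ(552/6) = 4 · 168 = 672
  d = 8: d(8) · σ(552/8) = 4 · 96 = 384
  d = 12: d(12) · σ(552/12) = 6 · 72 = 432
  d = 23: d(23) · σ(552/23) = 2 · 60 = 120
  d = 24: d(24) · σ(552/24) = 8 · 24 = 192
  d = 46: d(46) · σ(552/46) = 4 · 28 = 112
  d = 69: d(69) · σ(552/69) = 4 · 15 = 60
  d = 92: d(92) · σ(552/92) = 6 · 12 = 72
  d = 138: d(138) · σ(552/138) = 8 · 7 = 56
  d = 184: d(184) · σ(552/184) = 8 · 4 = 32
  d = 276: d(276) · σ(552/276) = 12 · 3 = 36
  d = 552: d(552) · σ(552/552) = 16 · 1 = 16
Summing: (d * σ)(552) = 1440 + 1344 + 720 + 864 + 672 + 384 + 432 + 120 + 192 + 112 + 60 + 72 + 56 + 32 + 36 + 16 = 6552.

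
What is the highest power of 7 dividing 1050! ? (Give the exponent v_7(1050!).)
v_7(1050!) = 174

Legendre's formula: v_p(n!) = Σ_{k ≥ 1} ⌊n / p^k⌋. For p = 7, n = 1050, the terms are:
  ⌊1050/7^1⌋ = ⌊1050/7⌋ = 150
  ⌊1050/7^2⌋ = ⌊1050/49⌋ = 21
  ⌊1050/7^3⌋ = ⌊1050/343⌋ = 3
(the next term ⌊1050/7^4⌋ = 0, terminating the sum). Summing: v_7(1050!) = 150 + 21 + 3 = 174.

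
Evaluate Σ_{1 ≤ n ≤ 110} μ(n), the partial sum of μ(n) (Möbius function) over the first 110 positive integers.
Σ_{n ≤ 110} μ(n) = -5

Compute μ(n) for each 1 ≤ n ≤ 110: μ(1) = 1, μ(2) = -1, μ(3) = -1, μ(4) = 0, μ(5) = -1, μ(6) = 1, μ(7) = -1, μ(8) = 0, μ(9) = 0, μ(10) = 1, μ(11) = -1, μ(12) = 0, μ(13) = -1, μ(14) = 1, μ(15) = 1, μ(16) = 0, μ(17) = -1, μ(18) = 0, μ(19) = -1, μ(20) = 0, μ(21) = 1, μ(22) = 1, μ(23) = -1, μ(24) = 0, μ(25) = 0, μ(26) = 1, μ(27) = 0, μ(28) = 0, μ(29) = -1, μ(30) = -1, μ(31) = -1, μ(32) = 0, μ(33) = 1, μ(34) = 1, μ(35) = 1, μ(36) = 0, μ(37) = -1, μ(38) = 1, μ(39) = 1, μ(40) = 0, μ(41) = -1, μ(42) = -1, μ(43) = -1, μ(44) = 0, μ(45) = 0, μ(46) = 1, μ(47) = -1, μ(48) = 0, μ(49) = 0, μ(50) = 0, μ(51) = 1, μ(52) = 0, μ(53) = -1, μ(54) = 0, μ(55) = 1, μ(56) = 0, μ(57) = 1, μ(58) = 1, μ(59) = -1, μ(60) = 0, μ(61) = -1, μ(62) = 1, μ(63) = 0, μ(64) = 0, μ(65) = 1, μ(66) = -1, μ(67) = -1, μ(68) = 0, μ(69) = 1, μ(70) = -1, μ(71) = -1, μ(72) = 0, μ(73) = -1, μ(74) = 1, μ(75) = 0, μ(76) = 0, μ(77) = 1, μ(78) = -1, μ(79) = -1, μ(80) = 0, μ(81) = 0, μ(82) = 1, μ(83) = -1, μ(84) = 0, μ(85) = 1, μ(86) = 1, μ(87) = 1, μ(88) = 0, μ(89) = -1, μ(90) = 0, μ(91) = 1, μ(92) = 0, μ(93) = 1, μ(94) = 1, μ(95) = 1, μ(96) = 0, μ(97) = -1, μ(98) = 0, μ(99) = 0, μ(100) = 0, μ(101) = -1, μ(102) = -1, μ(103) = -1, μ(104) = 0, μ(105) = -1, μ(106) = 1, μ(107) = -1, μ(108) = 0, μ(109) = -1, μ(110) = -1. Summing all 110 values: -5. (Mertens function M(x) = Σ_{n ≤ x} μ(n); on average M(x) should be small (PNT ⟺ M(x) = o(x)).)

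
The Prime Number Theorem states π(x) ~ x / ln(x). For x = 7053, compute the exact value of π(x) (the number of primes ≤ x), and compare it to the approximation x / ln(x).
π(7053) = 906;  x/ln(x) ≈ 795.94;  relative error ≈ 12.15%.

Directly count primes up to 7053: π(7053) = 906. The PNT approximation gives 7053/ln(7053) ≈ 7053/8.86121 ≈ 795.94. Relative error (π(x) − x/ln(x)) / π(x) ≈ 12.15%; the approximation is known to undercount slightly (Li(x) is a better estimate).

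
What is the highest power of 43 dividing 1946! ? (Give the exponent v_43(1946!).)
v_43(1946!) = 46

Legendre's formula: v_p(n!) = Σ_{k ≥ 1} ⌊n / p^k⌋. For p = 43, n = 1946, the terms are:
  ⌊1946/43^1⌋ = ⌊1946/43⌋ = 45
  ⌊1946/43^2⌋ = ⌊1946/1849⌋ = 1
(the next term ⌊1946/43^3⌋ = 0, terminating the sum). Summing: v_43(1946!) = 45 + 1 = 46.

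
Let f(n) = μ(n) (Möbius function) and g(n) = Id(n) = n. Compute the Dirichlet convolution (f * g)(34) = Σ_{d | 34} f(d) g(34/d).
(μ * Id)(34) = 16

Divisors of 34: [1, 2, 17, 34]. For each d | 34:
  d = 1: μ(1) · Id(34/1) = 1 · 34 = 34
  d = 2: μ(2) · Id(34/2) = -1 · 17 = -17
  d = 17: μ(17) · Id(34/17) = -1 · 2 = -2
  d = 34: μ(34) · Id(34/34) = 1 · 1 = 1
Summing: (μ * Id)(34) = 34 + -17 + -2 + 1 = 16.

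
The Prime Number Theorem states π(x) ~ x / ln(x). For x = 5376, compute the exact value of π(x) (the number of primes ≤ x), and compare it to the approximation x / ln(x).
π(5376) = 708;  x/ln(x) ≈ 625.87;  relative error ≈ 11.60%.

Directly count primes up to 5376: π(5376) = 708. The PNT approximation gives 5376/ln(5376) ≈ 5376/8.58970 ≈ 625.87. Relative error (π(x) − x/ln(x)) / π(x) ≈ 11.60%; the approximation is known to undercount slightly (Li(x) is a better estimate).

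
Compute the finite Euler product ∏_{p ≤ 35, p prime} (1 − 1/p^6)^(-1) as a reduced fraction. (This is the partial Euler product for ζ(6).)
∏ = 21845630847366461901783214359247811231609675/21473219492121468455585352466296495056879616

The primes p ≤ 35 are [2, 3, 5, 7, 11, 13, 17, 19, 23, 29, 31]. For each prime, (1 − 1/p^6)^(-1) = p^6 / (p^6 − 1). The product is (1 − 1/2^6)^(-1), (1 − 1/3^6)^(-1), (1 − 1/5^6)^(-1), (1 − 1/7^6)^(-1), (1 − 1/11^6)^(-1), (1 − 1/13^6)^(-1), (1 − 1/17^6)^(-1), (1 − 1/19^6)^(-1), (1 − 1/23^6)^(-1), (1 − 1/29^6)^(-1), (1 − 1/31^6)^(-1) = ∏ p^6 / (p^6 − 1) = 21845630847366461901783214359247811231609675/21473219492121468455585352466296495056879616.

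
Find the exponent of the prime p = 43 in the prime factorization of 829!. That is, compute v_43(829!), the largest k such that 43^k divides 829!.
v_43(829!) = 19

Legendre's formula: v_p(n!) = Σ_{k ≥ 1} ⌊n / p^k⌋. For p = 43, n = 829, the terms are:
  ⌊829/43^1⌋ = ⌊829/43⌋ = 19
(the next term ⌊829/43^2⌋ = 0, terminating the sum). Summing: v_43(829!) = 19 = 19.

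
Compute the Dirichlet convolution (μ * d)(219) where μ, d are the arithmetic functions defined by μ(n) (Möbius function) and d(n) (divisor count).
(μ * d)(219) = 1

Divisors of 219: [1, 3, 73, 219]. For each d | 219:
  d = 1: μ(1) · d(219/1) = 1 · 4 = 4
  d = 3: μ(3) · d(219/3) = -1 · 2 = -2
  d = 73: μ(73) · d(219/73) = -1 · 2 = -2
  d = 219: μ(219) · d(219/219) = 1 · 1 = 1
Summing: (μ * d)(219) = 4 + -2 + -2 + 1 = 1.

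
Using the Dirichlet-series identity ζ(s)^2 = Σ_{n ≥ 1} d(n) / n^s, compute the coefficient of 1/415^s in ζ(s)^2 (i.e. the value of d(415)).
d(415) = 4

ζ(s)^2 = (Σ 1/m^s)(Σ 1/k^s). The coefficient of 1/n^s in the product is the number of ordered pairs (m, k) with mk = n, which equals d(n). For n = 415, divisors are [1, 5, 83, 415], so d(415) = 4.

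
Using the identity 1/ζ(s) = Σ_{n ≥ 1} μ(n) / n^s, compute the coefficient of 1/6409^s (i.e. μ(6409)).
μ(6409) = -1

Factor n = 6409 = 13 · 17 · 29. μ(n) = 0 if any exponent ≥ 2 (not squarefree); otherwise μ(n) = (−1)^{ω(n)} where ω(n) is the number of distinct prime factors. Applying: μ(6409) = -1.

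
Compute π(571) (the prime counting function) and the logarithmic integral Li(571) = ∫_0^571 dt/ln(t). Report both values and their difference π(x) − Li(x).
π(571) = 105;  Li(571) ≈ 113.10;  π(x) − Li(x) ≈ -8.10.

Direct count of primes ≤ 571 gives π(571) = 105. Numerical evaluation of the logarithmic integral gives Li(571) ≈ 113.10. The difference π(x) − Li(x) ≈ -8.10 is typically negative for small/moderate x (Li(x) overestimates), though Littlewood's theorem shows this sign changes infinitely often.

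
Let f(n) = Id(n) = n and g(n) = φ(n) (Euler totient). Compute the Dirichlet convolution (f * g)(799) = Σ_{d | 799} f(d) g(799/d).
(Id * φ)(799) = 3069

Divisors of 799: [1, 17, 47, 799]. For each d | 799:
  d = 1: Id(1) · φ(799/1) = 1 · 736 = 736
  d = 17: Id(17) · φ(799/17) = 17 · 46 = 782
  d = 47: Id(47) · φ(799/47) = 47 · 16 = 752
  d = 799: Id(799) · φ(799/799) = 799 · 1 = 799
Summing: (Id * φ)(799) = 736 + 782 + 752 + 799 = 3069.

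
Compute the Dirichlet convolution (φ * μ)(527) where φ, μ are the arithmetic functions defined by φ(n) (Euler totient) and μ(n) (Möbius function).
(φ * μ)(527) = 435

Divisors of 527: [1, 17, 31, 527]. For each d | 527:
  d = 1: φ(1) · μ(527/1) = 1 · 1 = 1
  d = 17: φ(17) · μ(527/17) = 16 · -1 = -16
  d = 31: φ(31) · μ(527/31) = 30 · -1 = -30
  d = 527: φ(527) · μ(527/527) = 480 · 1 = 480
Summing: (φ * μ)(527) = 1 + -16 + -30 + 480 = 435.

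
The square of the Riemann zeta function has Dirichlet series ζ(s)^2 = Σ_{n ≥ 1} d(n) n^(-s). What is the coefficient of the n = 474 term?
d(474) = 8

ζ(s)^2 = (Σ 1/m^s)(Σ 1/k^s). The coefficient of 1/n^s in the product is the number of ordered pairs (m, k) with mk = n, which equals d(n). For n = 474, divisors are [1, 2, 3, 6, 79, 158, 237, 474], so d(474) = 8.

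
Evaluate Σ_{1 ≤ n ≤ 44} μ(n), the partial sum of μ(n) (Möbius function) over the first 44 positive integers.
Σ_{n ≤ 44} μ(n) = -3

Compute μ(n) for each 1 ≤ n ≤ 44: μ(1) = 1, μ(2) = -1, μ(3) = -1, μ(4) = 0, μ(5) = -1, μ(6) = 1, μ(7) = -1, μ(8) = 0, μ(9) = 0, μ(10) = 1, μ(11) = -1, μ(12) = 0, μ(13) = -1, μ(14) = 1, μ(15) = 1, μ(16) = 0, μ(17) = -1, μ(18) = 0, μ(19) = -1, μ(20) = 0, μ(21) = 1, μ(22) = 1, μ(23) = -1, μ(24) = 0, μ(25) = 0, μ(26) = 1, μ(27) = 0, μ(28) = 0, μ(29) = -1, μ(30) = -1, μ(31) = -1, μ(32) = 0, μ(33) = 1, μ(34) = 1, μ(35) = 1, μ(36) = 0, μ(37) = -1, μ(38) = 1, μ(39) = 1, μ(40) = 0, μ(41) = -1, μ(42) = -1, μ(43) = -1, μ(44) = 0. Summing all 44 values: -3. (Mertens function M(x) = Σ_{n ≤ x} μ(n); on average M(x) should be small (PNT ⟺ M(x) = o(x)).)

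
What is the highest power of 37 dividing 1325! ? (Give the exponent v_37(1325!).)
v_37(1325!) = 35

Legendre's formula: v_p(n!) = Σ_{k ≥ 1} ⌊n / p^k⌋. For p = 37, n = 1325, the terms are:
  ⌊1325/37^1⌋ = ⌊1325/37⌋ = 35
(the next term ⌊1325/37^2⌋ = 0, terminating the sum). Summing: v_37(1325!) = 35 = 35.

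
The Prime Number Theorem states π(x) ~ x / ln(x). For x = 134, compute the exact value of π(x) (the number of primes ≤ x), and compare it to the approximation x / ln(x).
π(134) = 32;  x/ln(x) ≈ 27.36;  relative error ≈ 14.50%.

Directly count primes up to 134: π(134) = 32. The PNT approximation gives 134/ln(134) ≈ 134/4.89784 ≈ 27.36. Relative error (π(x) − x/ln(x)) / π(x) ≈ 14.50%; the approximation is known to undercount slightly (Li(x) is a better estimate).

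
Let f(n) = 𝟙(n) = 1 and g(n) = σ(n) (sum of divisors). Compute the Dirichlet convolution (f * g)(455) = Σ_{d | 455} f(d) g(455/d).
(𝟙 * σ)(455) = 945

Divisors of 455: [1, 5, 7, 13, 35, 65, 91, 455]. For each d | 455:
  d = 1: 𝟙(1) · σ(455/1) = 1 · 672 = 672
  d = 5: 𝟙(5) · σ(455/5) = 1 · 112 = 112
  d = 7: 𝟙(7) · σ(455/7) = 1 · 84 = 84
  d = 13: 𝟙(13) · σ(455/13) = 1 · 48 = 48
  d = 35: 𝟙(35) · σ(455/35) = 1 · 14 = 14
  d = 65: 𝟙(65) · σ(455/65) = 1 · 8 = 8
  d = 91: 𝟙(91) · σ(455/91) = 1 · 6 = 6
  d = 455: 𝟙(455) · σ(455/455) = 1 · 1 = 1
Summing: (𝟙 * σ)(455) = 672 + 112 + 84 + 48 + 14 + 8 + 6 + 1 = 945.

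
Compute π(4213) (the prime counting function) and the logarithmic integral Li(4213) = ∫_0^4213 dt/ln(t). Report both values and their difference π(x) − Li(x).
π(4213) = 576;  Li(4213) ≈ 590.96;  π(x) − Li(x) ≈ -14.96.

Direct count of primes ≤ 4213 gives π(4213) = 576. Numerical evaluation of the logarithmic integral gives Li(4213) ≈ 590.96. The difference π(x) − Li(x) ≈ -14.96 is typically negative for small/moderate x (Li(x) overestimates), though Littlewood's theorem shows this sign changes infinitely often.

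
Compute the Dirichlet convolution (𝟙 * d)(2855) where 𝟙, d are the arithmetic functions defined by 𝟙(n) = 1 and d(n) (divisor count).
(𝟙 * d)(2855) = 9

Divisors of 2855: [1, 5, 571, 2855]. For each d | 2855:
  d = 1: 𝟙(1) · d(2855/1) = 1 · 4 = 4
  d = 5: 𝟙(5) · d(2855/5) = 1 · 2 = 2
  d = 571: 𝟙(571) · d(2855/571) = 1 · 2 = 2
  d = 2855: 𝟙(2855) · d(2855/2855) = 1 · 1 = 1
Summing: (𝟙 * d)(2855) = 4 + 2 + 2 + 1 = 9.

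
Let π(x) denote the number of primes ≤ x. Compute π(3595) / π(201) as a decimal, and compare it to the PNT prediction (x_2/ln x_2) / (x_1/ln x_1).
π(3595)/π(201) = 503/46 ≈ 10.9348;  PNT prediction ≈ 11.5853.

π(201) = 46 and π(3595) = 503, so π(3595)/π(201) ≈ 10.9348. The PNT-predicted ratio is (3595/ln(3595)) / (201/ln(201)) ≈ 11.5853. The two agree to within a few percent, as expected.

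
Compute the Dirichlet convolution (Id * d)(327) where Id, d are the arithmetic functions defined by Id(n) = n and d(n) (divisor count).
(Id * d)(327) = 555

Divisors of 327: [1, 3, 109, 327]. For each d | 327:
  d = 1: Id(1) · d(327/1) = 1 · 4 = 4
  d = 3: Id(3) · d(327/3) = 3 · 2 = 6
  d = 109: Id(109) · d(327/109) = 109 · 2 = 218
  d = 327: Id(327) · d(327/327) = 327 · 1 = 327
Summing: (Id * d)(327) = 4 + 6 + 218 + 327 = 555.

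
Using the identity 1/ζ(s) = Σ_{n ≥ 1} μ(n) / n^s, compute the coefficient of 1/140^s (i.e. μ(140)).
μ(140) = 0

Factor n = 140 = 2^2 · 5 · 7. μ(n) = 0 if any exponent ≥ 2 (not squarefree); otherwise μ(n) = (−1)^{ω(n)} where ω(n) is the number of distinct prime factors. Applying: μ(140) = 0.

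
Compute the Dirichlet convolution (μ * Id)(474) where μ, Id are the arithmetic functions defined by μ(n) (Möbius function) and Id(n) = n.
(μ * Id)(474) = 156

Divisors of 474: [1, 2, 3, 6, 79, 158, 237, 474]. For each d | 474:
  d = 1: μ(1) · Id(474/1) = 1 · 474 = 474
  d = 2: μ(2) · Id(474/2) = -1 · 237 = -237
  d = 3: μ(3) · Id(474/3) = -1 · 158 = -158
  d = 6: μ(6) · Id(474/6) = 1 · 79 = 79
  d = 79: μ(79) · Id(474/79) = -1 · 6 = -6
  d = 158: μ(158) · Id(474/158) = 1 · 3 = 3
  d = 237: μ(237) · Id(474/237) = 1 · 2 = 2
  d = 474: μ(474) · Id(474/474) = -1 · 1 = -1
Summing: (μ * Id)(474) = 474 + -237 + -158 + 79 + -6 + 3 + 2 + -1 = 156.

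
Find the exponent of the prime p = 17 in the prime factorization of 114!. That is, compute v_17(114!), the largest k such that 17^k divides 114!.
v_17(114!) = 6

Legendre's formula: v_p(n!) = Σ_{k ≥ 1} ⌊n / p^k⌋. For p = 17, n = 114, the terms are:
  ⌊114/17^1⌋ = ⌊114/17⌋ = 6
(the next term ⌊114/17^2⌋ = 0, terminating the sum). Summing: v_17(114!) = 6 = 6.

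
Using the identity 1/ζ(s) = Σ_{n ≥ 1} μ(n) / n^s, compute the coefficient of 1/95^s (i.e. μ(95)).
μ(95) = 1

Factor n = 95 = 5 · 19. μ(n) = 0 if any exponent ≥ 2 (not squarefree); otherwise μ(n) = (−1)^{ω(n)} where ω(n) is the number of distinct prime factors. Applying: μ(95) = 1.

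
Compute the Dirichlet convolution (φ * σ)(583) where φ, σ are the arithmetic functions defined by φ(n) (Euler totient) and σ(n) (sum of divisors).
(φ * σ)(583) = 2332

Divisors of 583: [1, 11, 53, 583]. For each d | 583:
  d = 1: φ(1) · σ(583/1) = 1 · 648 = 648
  d = 11: φ(11) · σ(583/11) = 10 · 54 = 540
  d = 53: φ(53) · σ(583/53) = 52 · 12 = 624
  d = 583: φ(583) · σ(583/583) = 520 · 1 = 520
Summing: (φ * σ)(583) = 648 + 540 + 624 + 520 = 2332.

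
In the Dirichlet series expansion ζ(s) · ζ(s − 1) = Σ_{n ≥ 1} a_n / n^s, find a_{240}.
σ(240) = 744

In the product (Σ m^0/m^s)(Σ k / k^s) = Σ (Σ_{d | n} d) / n^s, the coefficient of 1/n^s is σ(n) = Σ_{d | n} d. For n = 240, divisors are [1, 2, 3, 4, 5, 6, 8, 10, 12, 15, 16, 20, 24, 30, 40, 48, 60, 80, 120, 240]; summing: σ(240) = 744.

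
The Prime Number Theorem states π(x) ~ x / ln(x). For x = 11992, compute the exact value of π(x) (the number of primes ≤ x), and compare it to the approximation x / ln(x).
π(11992) = 1438;  x/ln(x) ≈ 1276.83;  relative error ≈ 11.21%.

Directly count primes up to 11992: π(11992) = 1438. The PNT approximation gives 11992/ln(11992) ≈ 11992/9.39200 ≈ 1276.83. Relative error (π(x) − x/ln(x)) / π(x) ≈ 11.21%; the approximation is known to undercount slightly (Li(x) is a better estimate).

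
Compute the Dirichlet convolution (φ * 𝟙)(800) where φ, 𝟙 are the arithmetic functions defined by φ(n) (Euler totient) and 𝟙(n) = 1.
(φ * 𝟙)(800) = 800

Divisors of 800: [1, 2, 4, 5, 8, 10, 16, 20, 25, 32, 40, 50, 80, 100, 160, 200, 400, 800]. For each d | 800:
  d = 1: φ(1) · 𝟙(800/1) = 1 · 1 = 1
  d = 2: φ(2) · 𝟙(800/2) = 1 · 1 = 1
  d = 4: φ(4) · 𝟙(800/4) = 2 · 1 = 2
  d = 5: φ(5) · 𝟙(800/5) = 4 · 1 = 4
  d = 8: φ(8) · 𝟙(800/8) = 4 · 1 = 4
  d = 10: φ(10) · 𝟙(800/10) = 4 · 1 = 4
  d = 16: φ(16) · 𝟙(800/16) = 8 · 1 = 8
  d = 20: φ(20) · 𝟙(800/20) = 8 · 1 = 8
  d = 25: φ(25) · 𝟙(800/25) = 20 · 1 = 20
  d = 32: φ(32) · 𝟙(800/32) = 16 · 1 = 16
  d = 40: φ(40) · 𝟙(800/40) = 16 · 1 = 16
  d = 50: φ(50) · 𝟙(800/50) = 20 · 1 = 20
  d = 80: φ(80) · 𝟙(800/80) = 32 · 1 = 32
  d = 100: φ(100) · 𝟙(800/100) = 40 · 1 = 40
  d = 160: φ(160) · 𝟙(800/160) = 64 · 1 = 64
  d = 200: φ(200) · 𝟙(800/200) = 80 · 1 = 80
  d = 400: φ(400) · 𝟙(800/400) = 160 · 1 = 160
  d = 800: φ(800) · 𝟙(800/800) = 320 · 1 = 320
Summing: (φ * 𝟙)(800) = 1 + 1 + 2 + 4 + 4 + 4 + 8 + 8 + 20 + 16 + 16 + 20 + 32 + 40 + 64 + 80 + 160 + 320 = 800.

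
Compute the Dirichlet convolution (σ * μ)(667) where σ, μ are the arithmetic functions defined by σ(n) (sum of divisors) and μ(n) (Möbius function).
(σ * μ)(667) = 667

Divisors of 667: [1, 23, 29, 667]. For each d | 667:
  d = 1: σ(1) · μ(667/1) = 1 · 1 = 1
  d = 23: σ(23) · μ(667/23) = 24 · -1 = -24
  d = 29: σ(29) · μ(667/29) = 30 · -1 = -30
  d = 667: σ(667) · μ(667/667) = 720 · 1 = 720
Summing: (σ * μ)(667) = 1 + -24 + -30 + 720 = 667.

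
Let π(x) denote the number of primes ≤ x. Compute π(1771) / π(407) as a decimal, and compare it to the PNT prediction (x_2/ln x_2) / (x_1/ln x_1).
π(1771)/π(407) = 274/79 ≈ 3.4684;  PNT prediction ≈ 3.4958.

π(407) = 79 and π(1771) = 274, so π(1771)/π(407) ≈ 3.4684. The PNT-predicted ratio is (1771/ln(1771)) / (407/ln(407)) ≈ 3.4958. The two agree to within a few percent, as expected.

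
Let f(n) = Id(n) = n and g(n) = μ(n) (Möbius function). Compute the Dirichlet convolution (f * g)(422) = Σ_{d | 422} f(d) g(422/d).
(Id * μ)(422) = 210

Divisors of 422: [1, 2, 211, 422]. For each d | 422:
  d = 1: Id(1) · μ(422/1) = 1 · 1 = 1
  d = 2: Id(2) · μ(422/2) = 2 · -1 = -2
  d = 211: Id(211) · μ(422/211) = 211 · -1 = -211
  d = 422: Id(422) · μ(422/422) = 422 · 1 = 422
Summing: (Id * μ)(422) = 1 + -2 + -211 + 422 = 210.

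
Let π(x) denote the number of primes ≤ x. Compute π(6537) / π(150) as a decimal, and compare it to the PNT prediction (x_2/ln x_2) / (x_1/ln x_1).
π(6537)/π(150) = 844/35 ≈ 24.1143;  PNT prediction ≈ 24.8557.

π(150) = 35 and π(6537) = 844, so π(6537)/π(150) ≈ 24.1143. The PNT-predicted ratio is (6537/ln(6537)) / (150/ln(150)) ≈ 24.8557. The two agree to within a few percent, as expected.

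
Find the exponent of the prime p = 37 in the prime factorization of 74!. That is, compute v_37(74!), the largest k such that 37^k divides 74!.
v_37(74!) = 2

Legendre's formula: v_p(n!) = Σ_{k ≥ 1} ⌊n / p^k⌋. For p = 37, n = 74, the terms are:
  ⌊74/37^1⌋ = ⌊74/37⌋ = 2
(the next term ⌊74/37^2⌋ = 0, terminating the sum). Summing: v_37(74!) = 2 = 2.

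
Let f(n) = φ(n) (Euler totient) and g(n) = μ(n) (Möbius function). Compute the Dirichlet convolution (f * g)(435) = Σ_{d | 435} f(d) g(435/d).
(φ * μ)(435) = 81

Divisors of 435: [1, 3, 5, 15, 29, 87, 145, 435]. For each d | 435:
  d = 1: φ(1) · μ(435/1) = 1 · -1 = -1
  d = 3: φ(3) · μ(435/3) = 2 · 1 = 2
  d = 5: φ(5) · μ(435/5) = 4 · 1 = 4
  d = 15: φ(15) · μ(435/15) = 8 · -1 = -8
  d = 29: φ(29) · μ(435/29) = 28 · 1 = 28
  d = 87: φ(87) · μ(435/87) = 56 · -1 = -56
  d = 145: φ(145) · μ(435/145) = 112 · -1 = -112
  d = 435: φ(435) · μ(435/435) = 224 · 1 = 224
Summing: (φ * μ)(435) = -1 + 2 + 4 + -8 + 28 + -56 + -112 + 224 = 81.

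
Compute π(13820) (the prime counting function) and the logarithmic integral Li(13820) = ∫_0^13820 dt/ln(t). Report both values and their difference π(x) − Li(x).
π(13820) = 1633;  Li(13820) ≈ 1653.39;  π(x) − Li(x) ≈ -20.39.

Direct count of primes ≤ 13820 gives π(13820) = 1633. Numerical evaluation of the logarithmic integral gives Li(13820) ≈ 1653.39. The difference π(x) − Li(x) ≈ -20.39 is typically negative for small/moderate x (Li(x) overestimates), though Littlewood's theorem shows this sign changes infinitely often.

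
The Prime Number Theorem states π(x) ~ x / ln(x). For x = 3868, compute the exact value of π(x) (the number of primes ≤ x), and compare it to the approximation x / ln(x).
π(3868) = 536;  x/ln(x) ≈ 468.25;  relative error ≈ 12.64%.

Directly count primes up to 3868: π(3868) = 536. The PNT approximation gives 3868/ln(3868) ≈ 3868/8.26049 ≈ 468.25. Relative error (π(x) − x/ln(x)) / π(x) ≈ 12.64%; the approximation is known to undercount slightly (Li(x) is a better estimate).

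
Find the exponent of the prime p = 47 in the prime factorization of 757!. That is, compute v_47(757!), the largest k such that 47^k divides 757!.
v_47(757!) = 16

Legendre's formula: v_p(n!) = Σ_{k ≥ 1} ⌊n / p^k⌋. For p = 47, n = 757, the terms are:
  ⌊757/47^1⌋ = ⌊757/47⌋ = 16
(the next term ⌊757/47^2⌋ = 0, terminating the sum). Summing: v_47(757!) = 16 = 16.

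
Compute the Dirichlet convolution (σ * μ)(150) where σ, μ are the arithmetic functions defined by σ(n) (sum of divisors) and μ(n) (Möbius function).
(σ * μ)(150) = 150

Divisors of 150: [1, 2, 3, 5, 6, 10, 15, 25, 30, 50, 75, 150]. For each d | 150:
  d = 1: σ(1) · μ(150/1) = 1 · 0 = 0
  d = 2: σ(2) · μ(150/2) = 3 · 0 = 0
  d = 3: σ(3) · μ(150/3) = 4 · 0 = 0
  d = 5: σ(5) · μ(150/5) = 6 · -1 = -6
  d = 6: σ(6) · μ(150/6) = 12 · 0 = 0
  d = 10: σ(10) · μ(150/10) = 18 · 1 = 18
  d = 15: σ(15) · μ(150/15) = 24 · 1 = 24
  d = 25: σ(25) · μ(150/25) = 31 · 1 = 31
  d = 30: σ(30) · μ(150/30) = 72 · -1 = -72
  d = 50: σ(50) · μ(150/50) = 93 · -1 = -93
  d = 75: σ(75) · μ(150/75) = 124 · -1 = -124
  d = 150: σ(150) · μ(150/150) = 372 · 1 = 372
Summing: (σ * μ)(150) = 0 + 0 + 0 + -6 + 0 + 18 + 24 + 31 + -72 + -93 + -124 + 372 = 150.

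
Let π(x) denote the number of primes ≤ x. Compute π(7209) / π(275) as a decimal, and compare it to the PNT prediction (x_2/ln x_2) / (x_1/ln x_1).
π(7209)/π(275) = 920/58 ≈ 15.8621;  PNT prediction ≈ 16.5754.

π(275) = 58 and π(7209) = 920, so π(7209)/π(275) ≈ 15.8621. The PNT-predicted ratio is (7209/ln(7209)) / (275/ln(275)) ≈ 16.5754. The two agree to within a few percent, as expected.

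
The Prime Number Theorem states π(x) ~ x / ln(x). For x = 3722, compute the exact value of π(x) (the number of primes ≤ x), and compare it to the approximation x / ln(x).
π(3722) = 519;  x/ln(x) ≈ 452.69;  relative error ≈ 12.78%.

Directly count primes up to 3722: π(3722) = 519. The PNT approximation gives 3722/ln(3722) ≈ 3722/8.22202 ≈ 452.69. Relative error (π(x) − x/ln(x)) / π(x) ≈ 12.78%; the approximation is known to undercount slightly (Li(x) is a better estimate).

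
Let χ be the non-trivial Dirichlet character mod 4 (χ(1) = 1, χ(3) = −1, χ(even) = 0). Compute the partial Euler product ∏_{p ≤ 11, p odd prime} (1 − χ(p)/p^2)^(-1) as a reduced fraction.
∏ = 17787/19520

The odd primes p ≤ 11 are [3, 5, 7, 11]. For each, χ(p) = 1 if p ≡ 1 mod 4, χ(p) = −1 if p ≡ 3 mod 4. Taking (1 − χ(p)/p^2)^(-1) = p^2/(p^2 − χ(p)): (1 − (-1)/3^2)^(-1) · (1 − (1)/5^2)^(-1) · (1 − (-1)/7^2)^(-1) · (1 − (-1)/11^2)^(-1) = 17787/19520.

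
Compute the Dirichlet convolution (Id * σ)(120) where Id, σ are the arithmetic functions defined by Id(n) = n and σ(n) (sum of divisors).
(Id * σ)(120) = 3773

Divisors of 120: [1, 2, 3, 4, 5, 6, 8, 10, 12, 15, 20, 24, 30, 40, 60, 120]. For each d | 120:
  d = 1: Id(1) · σ(120/1) = 1 · 360 = 360
  d = 2: Id(2) · σ(120/2) = 2 · 168 = 336
  d = 3: Id(3) · σ(120/3) = 3 · 90 = 270
  d = 4: Id(4) · σ(120/4) = 4 · 72 = 288
  d = 5: Id(5) · σ(120/5) = 5 · 60 = 300
  d = 6: Id(6) · σ(120/6) = 6 · 42 = 252
  d = 8: Id(8) · σ(120/8) = 8 · 24 = 192
  d = 10: Id(10) · σ(120/10) = 10 · 28 = 280
  d = 12: Id(12) · σ(120/12) = 12 · 18 = 216
  d = 15: Id(15) · σ(120/15) = 15 · 15 = 225
  d = 20: Id(20) · σ(120/20) = 20 · 12 = 240
  d = 24: Id(24) · σ(120/24) = 24 · 6 = 144
  d = 30: Id(30) · σ(120/30) = 30 · 7 = 210
  d = 40: Id(40) · σ(120/40) = 40 · 4 = 160
  d = 60: Id(60) · σ(120/60) = 60 · 3 = 180
  d = 120: Id(120) · σ(120/120) = 120 · 1 = 120
Summing: (Id * σ)(120) = 360 + 336 + 270 + 288 + 300 + 252 + 192 + 280 + 216 + 225 + 240 + 144 + 210 + 160 + 180 + 120 = 3773.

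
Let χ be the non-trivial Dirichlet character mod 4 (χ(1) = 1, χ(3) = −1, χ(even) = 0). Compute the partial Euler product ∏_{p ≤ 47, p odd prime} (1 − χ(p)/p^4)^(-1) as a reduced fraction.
∏ = 424022009220093808147330044599350686845258380222853/428762185161728930691534489551822091105495385374720

The odd primes p ≤ 47 are [3, 5, 7, 11, 13, 17, 19, 23, 29, 31, 37, 41, 43, 47]. For each, χ(p) = 1 if p ≡ 1 mod 4, χ(p) = −1 if p ≡ 3 mod 4. Taking (1 − χ(p)/p^4)^(-1) = p^4/(p^4 − χ(p)): (1 − (-1)/3^4)^(-1) · (1 − (1)/5^4)^(-1) · (1 − (-1)/7^4)^(-1) · (1 − (-1)/11^4)^(-1) · (1 − (1)/13^4)^(-1) · (1 − (1)/17^4)^(-1) · (1 − (-1)/19^4)^(-1) · (1 − (-1)/23^4)^(-1) · (1 − (1)/29^4)^(-1) · (1 − (-1)/31^4)^(-1) · (1 − (1)/37^4)^(-1) · (1 − (1)/41^4)^(-1) · (1 − (-1)/43^4)^(-1) · (1 − (-1)/47^4)^(-1) = 424022009220093808147330044599350686845258380222853/428762185161728930691534489551822091105495385374720.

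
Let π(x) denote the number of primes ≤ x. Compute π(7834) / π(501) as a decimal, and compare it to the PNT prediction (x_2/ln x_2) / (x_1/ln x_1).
π(7834)/π(501) = 990/95 ≈ 10.4211;  PNT prediction ≈ 10.8415.

π(501) = 95 and π(7834) = 990, so π(7834)/π(501) ≈ 10.4211. The PNT-predicted ratio is (7834/ln(7834)) / (501/ln(501)) ≈ 10.8415. The two agree to within a few percent, as expected.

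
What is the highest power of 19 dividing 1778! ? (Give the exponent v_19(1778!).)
v_19(1778!) = 97

Legendre's formula: v_p(n!) = Σ_{k ≥ 1} ⌊n / p^k⌋. For p = 19, n = 1778, the terms are:
  ⌊1778/19^1⌋ = ⌊1778/19⌋ = 93
  ⌊1778/19^2⌋ = ⌊1778/361⌋ = 4
(the next term ⌊1778/19^3⌋ = 0, terminating the sum). Summing: v_19(1778!) = 93 + 4 = 97.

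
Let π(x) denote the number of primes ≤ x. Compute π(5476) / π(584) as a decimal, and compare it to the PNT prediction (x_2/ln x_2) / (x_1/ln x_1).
π(5476)/π(584) = 722/106 ≈ 6.8113;  PNT prediction ≈ 6.9386.

π(584) = 106 and π(5476) = 722, so π(5476)/π(584) ≈ 6.8113. The PNT-predicted ratio is (5476/ln(5476)) / (584/ln(584)) ≈ 6.9386. The two agree to within a few percent, as expected.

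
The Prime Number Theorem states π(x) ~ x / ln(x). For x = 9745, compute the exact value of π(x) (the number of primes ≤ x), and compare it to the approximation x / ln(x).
π(9745) = 1202;  x/ln(x) ≈ 1061.03;  relative error ≈ 11.73%.

Directly count primes up to 9745: π(9745) = 1202. The PNT approximation gives 9745/ln(9745) ≈ 9745/9.18451 ≈ 1061.03. Relative error (π(x) − x/ln(x)) / π(x) ≈ 11.73%; the approximation is known to undercount slightly (Li(x) is a better estimate).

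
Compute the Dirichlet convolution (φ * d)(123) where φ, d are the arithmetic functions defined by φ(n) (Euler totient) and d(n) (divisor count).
(φ * d)(123) = 168

Divisors of 123: [1, 3, 41, 123]. For each d | 123:
  d = 1: φ(1) · d(123/1) = 1 · 4 = 4
  d = 3: φ(3) · d(123/3) = 2 · 2 = 4
  d = 41: φ(41) · d(123/41) = 40 · 2 = 80
  d = 123: φ(123) · d(123/123) = 80 · 1 = 80
Summing: (φ * d)(123) = 4 + 4 + 80 + 80 = 168.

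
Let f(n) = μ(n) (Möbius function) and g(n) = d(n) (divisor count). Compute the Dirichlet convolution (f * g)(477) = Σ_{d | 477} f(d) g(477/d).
(μ * d)(477) = 1

Divisors of 477: [1, 3, 9, 53, 159, 477]. For each d | 477:
  d = 1: μ(1) · d(477/1) = 1 · 6 = 6
  d = 3: μ(3) · d(477/3) = -1 · 4 = -4
  d = 9: μ(9) · d(477/9) = 0 · 2 = 0
  d = 53: μ(53) · d(477/53) = -1 · 3 = -3
  d = 159: μ(159) · d(477/159) = 1 · 2 = 2
  d = 477: μ(477) · d(477/477) = 0 · 1 = 0
Summing: (μ * d)(477) = 6 + -4 + 0 + -3 + 2 + 0 = 1.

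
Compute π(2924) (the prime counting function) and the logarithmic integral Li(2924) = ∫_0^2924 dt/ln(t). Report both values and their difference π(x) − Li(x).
π(2924) = 422;  Li(2924) ≈ 433.25;  π(x) − Li(x) ≈ -11.25.

Direct count of primes ≤ 2924 gives π(2924) = 422. Numerical evaluation of the logarithmic integral gives Li(2924) ≈ 433.25. The difference π(x) − Li(x) ≈ -11.25 is typically negative for small/moderate x (Li(x) overestimates), though Littlewood's theorem shows this sign changes infinitely often.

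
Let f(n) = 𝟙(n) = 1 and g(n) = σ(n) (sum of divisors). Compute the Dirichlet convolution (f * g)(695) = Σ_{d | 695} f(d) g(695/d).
(𝟙 * σ)(695) = 987

Divisors of 695: [1, 5, 139, 695]. For each d | 695:
  d = 1: 𝟙(1) · σ(695/1) = 1 · 840 = 840
  d = 5: 𝟙(5) · σ(695/5) = 1 · 140 = 140
  d = 139: 𝟙(139) · σ(695/139) = 1 · 6 = 6
  d = 695: 𝟙(695) · σ(695/695) = 1 · 1 = 1
Summing: (𝟙 * σ)(695) = 840 + 140 + 6 + 1 = 987.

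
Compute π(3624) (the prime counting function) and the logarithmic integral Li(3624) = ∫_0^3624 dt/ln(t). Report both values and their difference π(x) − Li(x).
π(3624) = 507;  Li(3624) ≈ 519.76;  π(x) − Li(x) ≈ -12.76.

Direct count of primes ≤ 3624 gives π(3624) = 507. Numerical evaluation of the logarithmic integral gives Li(3624) ≈ 519.76. The difference π(x) − Li(x) ≈ -12.76 is typically negative for small/moderate x (Li(x) overestimates), though Littlewood's theorem shows this sign changes infinitely often.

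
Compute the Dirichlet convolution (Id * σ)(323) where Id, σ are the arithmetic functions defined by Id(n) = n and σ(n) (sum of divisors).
(Id * σ)(323) = 1365

Divisors of 323: [1, 17, 19, 323]. For each d | 323:
  d = 1: Id(1) · σ(323/1) = 1 · 360 = 360
  d = 17: Id(17) · σ(323/17) = 17 · 20 = 340
  d = 19: Id(19) · σ(323/19) = 19 · 18 = 342
  d = 323: Id(323) · σ(323/323) = 323 · 1 = 323
Summing: (Id * σ)(323) = 360 + 340 + 342 + 323 = 1365.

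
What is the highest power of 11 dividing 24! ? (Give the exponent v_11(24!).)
v_11(24!) = 2

Legendre's formula: v_p(n!) = Σ_{k ≥ 1} ⌊n / p^k⌋. For p = 11, n = 24, the terms are:
  ⌊24/11^1⌋ = ⌊24/11⌋ = 2
(the next term ⌊24/11^2⌋ = 0, terminating the sum). Summing: v_11(24!) = 2 = 2.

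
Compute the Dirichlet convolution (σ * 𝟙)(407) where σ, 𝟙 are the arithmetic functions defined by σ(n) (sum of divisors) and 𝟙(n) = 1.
(σ * 𝟙)(407) = 507

Divisors of 407: [1, 11, 37, 407]. For each d | 407:
  d = 1: σ(1) · 𝟙(407/1) = 1 · 1 = 1
  d = 11: σ(11) · 𝟙(407/11) = 12 · 1 = 12
  d = 37: σ(37) · 𝟙(407/37) = 38 · 1 = 38
  d = 407: σ(407) · 𝟙(407/407) = 456 · 1 = 456
Summing: (σ * 𝟙)(407) = 1 + 12 + 38 + 456 = 507.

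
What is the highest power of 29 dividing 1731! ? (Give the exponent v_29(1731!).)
v_29(1731!) = 61

Legendre's formula: v_p(n!) = Σ_{k ≥ 1} ⌊n / p^k⌋. For p = 29, n = 1731, the terms are:
  ⌊1731/29^1⌋ = ⌊1731/29⌋ = 59
  ⌊1731/29^2⌋ = ⌊1731/841⌋ = 2
(the next term ⌊1731/29^3⌋ = 0, terminating the sum). Summing: v_29(1731!) = 59 + 2 = 61.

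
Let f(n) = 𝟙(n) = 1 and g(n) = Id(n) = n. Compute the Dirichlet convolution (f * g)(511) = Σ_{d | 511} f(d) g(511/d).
(𝟙 * Id)(511) = 592

Divisors of 511: [1, 7, 73, 511]. For each d | 511:
  d = 1: 𝟙(1) · Id(511/1) = 1 · 511 = 511
  d = 7: 𝟙(7) · Id(511/7) = 1 · 73 = 73
  d = 73: 𝟙(73) · Id(511/73) = 1 · 7 = 7
  d = 511: 𝟙(511) · Id(511/511) = 1 · 1 = 1
Summing: (𝟙 * Id)(511) = 511 + 73 + 7 + 1 = 592.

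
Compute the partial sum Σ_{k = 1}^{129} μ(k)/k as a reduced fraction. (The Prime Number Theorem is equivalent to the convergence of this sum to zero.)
Σ μ(k)/k = 2883541630766650147338641079750887309418649355/401447693933303618909444119902604513664588524773

Values of μ(k) for 1 ≤ k ≤ 129: μ(1) = 1, μ(2) = -1, μ(3) = -1, μ(5) = -1, μ(6) = 1, μ(7) = -1, μ(10) = 1, μ(11) = -1, μ(13) = -1, μ(14) = 1, μ(15) = 1, μ(17) = -1, μ(19) = -1, μ(21) = 1, μ(22) = 1, μ(23) = -1, μ(26) = 1, μ(29) = -1, μ(30) = -1, μ(31) = -1, μ(33) = 1, μ(34) = 1, μ(35) = 1, μ(37) = -1, μ(38) = 1, μ(39) = 1, μ(41) = -1, μ(42) = -1, μ(43) = -1, μ(46) = 1, μ(47) = -1, μ(51) = 1, μ(53) = -1, μ(55) = 1, μ(57) = 1, μ(58) = 1, μ(59) = -1, μ(61) = -1, μ(62) = 1, μ(65) = 1, μ(66) = -1, μ(67) = -1, μ(69) = 1, μ(70) = -1, μ(71) = -1, μ(73) = -1, μ(74) = 1, μ(77) = 1, μ(78) = -1, μ(79) = -1, μ(82) = 1, μ(83) = -1, μ(85) = 1, μ(86) = 1, μ(87) = 1, μ(89) = -1, μ(91) = 1, μ(93) = 1, μ(94) = 1, μ(95) = 1, μ(97) = -1, μ(101) = -1, μ(102) = -1, μ(103) = -1, μ(105) = -1, μ(106) = 1, μ(107) = -1, μ(109) = -1, μ(110) = -1, μ(111) = 1, μ(113) = -1, μ(114) = -1, μ(115) = 1, μ(118) = 1, μ(119) = 1, μ(122) = 1, μ(123) = 1, μ(127) = -1, μ(129) = 1, with μ = 0 on non-squarefree integers. Summing μ(k)/k for k where μ(k) ≠ 0 gives 2883541630766650147338641079750887309418649355/401447693933303618909444119902604513664588524773 ≈ 0.0072. (PNT ⟺ this sum → 0 as n → ∞.)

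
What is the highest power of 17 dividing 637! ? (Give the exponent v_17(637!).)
v_17(637!) = 39

Legendre's formula: v_p(n!) = Σ_{k ≥ 1} ⌊n / p^k⌋. For p = 17, n = 637, the terms are:
  ⌊637/17^1⌋ = ⌊637/17⌋ = 37
  ⌊637/17^2⌋ = ⌊637/289⌋ = 2
(the next term ⌊637/17^3⌋ = 0, terminating the sum). Summing: v_17(637!) = 37 + 2 = 39.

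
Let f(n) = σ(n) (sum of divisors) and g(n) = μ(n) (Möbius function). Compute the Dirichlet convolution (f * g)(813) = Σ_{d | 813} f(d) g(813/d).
(σ * μ)(813) = 813

Divisors of 813: [1, 3, 271, 813]. For each d | 813:
  d = 1: σ(1) · μ(813/1) = 1 · 1 = 1
  d = 3: σ(3) · μ(813/3) = 4 · -1 = -4
  d = 271: σ(271) · μ(813/271) = 272 · -1 = -272
  d = 813: σ(813) · μ(813/813) = 1088 · 1 = 1088
Summing: (σ * μ)(813) = 1 + -4 + -272 + 1088 = 813.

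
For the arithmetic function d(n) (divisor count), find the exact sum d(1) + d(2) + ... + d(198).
Σ_{n ≤ 198} d(n) = 1084

Compute d(n) for each 1 ≤ n ≤ 198: d(1) = 1, d(2) = 2, d(3) = 2, d(4) = 3, d(5) = 2, d(6) = 4, d(7) = 2, d(8) = 4, d(9) = 3, d(10) = 4, d(11) = 2, d(12) = 6, d(13) = 2, d(14) = 4, d(15) = 4, d(16) = 5, d(17) = 2, d(18) = 6, d(19) = 2, d(20) = 6, d(21) = 4, d(22) = 4, d(23) = 2, d(24) = 8, d(25) = 3, d(26) = 4, d(27) = 4, d(28) = 6, d(29) = 2, d(30) = 8, d(31) = 2, d(32) = 6, d(33) = 4, d(34) = 4, d(35) = 4, d(36) = 9, d(37) = 2, d(38) = 4, d(39) = 4, d(40) = 8, d(41) = 2, d(42) = 8, d(43) = 2, d(44) = 6, d(45) = 6, d(46) = 4, d(47) = 2, d(48) = 10, d(49) = 3, d(50) = 6, d(51) = 4, d(52) = 6, d(53) = 2, d(54) = 8, d(55) = 4, d(56) = 8, d(57) = 4, d(58) = 4, d(59) = 2, d(60) = 12, d(61) = 2, d(62) = 4, d(63) = 6, d(64) = 7, d(65) = 4, d(66) = 8, d(67) = 2, d(68) = 6, d(69) = 4, d(70) = 8, d(71) = 2, d(72) = 12, d(73) = 2, d(74) = 4, d(75) = 6, d(76) = 6, d(77) = 4, d(78) = 8, d(79) = 2, d(80) = 10, d(81) = 5, d(82) = 4, d(83) = 2, d(84) = 12, d(85) = 4, d(86) = 4, d(87) = 4, d(88) = 8, d(89) = 2, d(90) = 12, d(91) = 4, d(92) = 6, d(93) = 4, d(94) = 4, d(95) = 4, d(96) = 12, d(97) = 2, d(98) = 6, d(99) = 6, d(100) = 9, d(101) = 2, d(102) = 8, d(103) = 2, d(104) = 8, d(105) = 8, d(106) = 4, d(107) = 2, d(108) = 12, d(109) = 2, d(110) = 8, d(111) = 4, d(112) = 10, d(113) = 2, d(114) = 8, d(115) = 4, d(116) = 6, d(117) = 6, d(118) = 4, d(119) = 4, d(120) = 16, d(121) = 3, d(122) = 4, d(123) = 4, d(124) = 6, d(125) = 4, d(126) = 12, d(127) = 2, d(128) = 8, d(129) = 4, d(130) = 8, d(131) = 2, d(132) = 12, d(133) = 4, d(134) = 4, d(135) = 8, d(136) = 8, d(137) = 2, d(138) = 8, d(139) = 2, d(140) = 12, d(141) = 4, d(142) = 4, d(143) = 4, d(144) = 15, d(145) = 4, d(146) = 4, d(147) = 6, d(148) = 6, d(149) = 2, d(150) = 12, d(151) = 2, d(152) = 8, d(153) = 6, d(154) = 8, d(155) = 4, d(156) = 12, d(157) = 2, d(158) = 4, d(159) = 4, d(160) = 12, d(161) = 4, d(162) = 10, d(163) = 2, d(164) = 6, d(165) = 8, d(166) = 4, d(167) = 2, d(168) = 16, d(169) = 3, d(170) = 8, d(171) = 6, d(172) = 6, d(173) = 2, d(174) = 8, d(175) = 6, d(176) = 10, d(177) = 4, d(178) = 4, d(179) = 2, d(180) = 18, d(181) = 2, d(182) = 8, d(183) = 4, d(184) = 8, d(185) = 4, d(186) = 8, d(187) = 4, d(188) = 6, d(189) = 8, d(190) = 8, d(191) = 2, d(192) = 14, d(193) = 2, d(194) = 4, d(195) = 8, d(196) = 9, d(197) = 2, d(198) = 12. Summing all 198 values: 1084. (Dirichlet's divisor formula: Σ_{n ≤ x} d(n) = x ln(x) + (2γ − 1) x + O(√x). For x = 198, the asymptotic estimate is ≈ 1077.65.)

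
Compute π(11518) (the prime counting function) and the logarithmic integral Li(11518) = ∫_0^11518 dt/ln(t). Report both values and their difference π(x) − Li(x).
π(11518) = 1388;  Li(11518) ≈ 1409.67;  π(x) − Li(x) ≈ -21.67.

Direct count of primes ≤ 11518 gives π(11518) = 1388. Numerical evaluation of the logarithmic integral gives Li(11518) ≈ 1409.67. The difference π(x) − Li(x) ≈ -21.67 is typically negative for small/moderate x (Li(x) overestimates), though Littlewood's theorem shows this sign changes infinitely often.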